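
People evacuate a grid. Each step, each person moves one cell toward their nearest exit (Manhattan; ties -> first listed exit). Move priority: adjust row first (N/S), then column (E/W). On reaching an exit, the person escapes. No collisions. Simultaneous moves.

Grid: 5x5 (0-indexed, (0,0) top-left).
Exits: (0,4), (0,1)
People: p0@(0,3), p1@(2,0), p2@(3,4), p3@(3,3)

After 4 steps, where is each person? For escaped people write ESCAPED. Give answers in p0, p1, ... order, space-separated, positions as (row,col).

Step 1: p0:(0,3)->(0,4)->EXIT | p1:(2,0)->(1,0) | p2:(3,4)->(2,4) | p3:(3,3)->(2,3)
Step 2: p0:escaped | p1:(1,0)->(0,0) | p2:(2,4)->(1,4) | p3:(2,3)->(1,3)
Step 3: p0:escaped | p1:(0,0)->(0,1)->EXIT | p2:(1,4)->(0,4)->EXIT | p3:(1,3)->(0,3)
Step 4: p0:escaped | p1:escaped | p2:escaped | p3:(0,3)->(0,4)->EXIT

ESCAPED ESCAPED ESCAPED ESCAPED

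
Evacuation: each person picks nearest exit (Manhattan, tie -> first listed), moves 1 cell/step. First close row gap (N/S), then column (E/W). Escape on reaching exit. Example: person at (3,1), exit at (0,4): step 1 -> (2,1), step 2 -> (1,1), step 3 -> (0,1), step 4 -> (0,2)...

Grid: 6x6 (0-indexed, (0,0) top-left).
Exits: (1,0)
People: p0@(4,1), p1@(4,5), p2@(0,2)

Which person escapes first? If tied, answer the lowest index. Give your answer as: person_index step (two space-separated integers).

Answer: 2 3

Derivation:
Step 1: p0:(4,1)->(3,1) | p1:(4,5)->(3,5) | p2:(0,2)->(1,2)
Step 2: p0:(3,1)->(2,1) | p1:(3,5)->(2,5) | p2:(1,2)->(1,1)
Step 3: p0:(2,1)->(1,1) | p1:(2,5)->(1,5) | p2:(1,1)->(1,0)->EXIT
Step 4: p0:(1,1)->(1,0)->EXIT | p1:(1,5)->(1,4) | p2:escaped
Step 5: p0:escaped | p1:(1,4)->(1,3) | p2:escaped
Step 6: p0:escaped | p1:(1,3)->(1,2) | p2:escaped
Step 7: p0:escaped | p1:(1,2)->(1,1) | p2:escaped
Step 8: p0:escaped | p1:(1,1)->(1,0)->EXIT | p2:escaped
Exit steps: [4, 8, 3]
First to escape: p2 at step 3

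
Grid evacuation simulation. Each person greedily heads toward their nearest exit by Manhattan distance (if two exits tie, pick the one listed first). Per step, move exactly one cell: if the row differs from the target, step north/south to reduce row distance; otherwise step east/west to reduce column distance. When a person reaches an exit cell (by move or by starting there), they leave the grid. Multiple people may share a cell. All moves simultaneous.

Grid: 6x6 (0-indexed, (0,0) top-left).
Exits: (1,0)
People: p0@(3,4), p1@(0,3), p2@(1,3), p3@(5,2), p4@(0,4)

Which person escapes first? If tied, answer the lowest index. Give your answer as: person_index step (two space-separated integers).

Step 1: p0:(3,4)->(2,4) | p1:(0,3)->(1,3) | p2:(1,3)->(1,2) | p3:(5,2)->(4,2) | p4:(0,4)->(1,4)
Step 2: p0:(2,4)->(1,4) | p1:(1,3)->(1,2) | p2:(1,2)->(1,1) | p3:(4,2)->(3,2) | p4:(1,4)->(1,3)
Step 3: p0:(1,4)->(1,3) | p1:(1,2)->(1,1) | p2:(1,1)->(1,0)->EXIT | p3:(3,2)->(2,2) | p4:(1,3)->(1,2)
Step 4: p0:(1,3)->(1,2) | p1:(1,1)->(1,0)->EXIT | p2:escaped | p3:(2,2)->(1,2) | p4:(1,2)->(1,1)
Step 5: p0:(1,2)->(1,1) | p1:escaped | p2:escaped | p3:(1,2)->(1,1) | p4:(1,1)->(1,0)->EXIT
Step 6: p0:(1,1)->(1,0)->EXIT | p1:escaped | p2:escaped | p3:(1,1)->(1,0)->EXIT | p4:escaped
Exit steps: [6, 4, 3, 6, 5]
First to escape: p2 at step 3

Answer: 2 3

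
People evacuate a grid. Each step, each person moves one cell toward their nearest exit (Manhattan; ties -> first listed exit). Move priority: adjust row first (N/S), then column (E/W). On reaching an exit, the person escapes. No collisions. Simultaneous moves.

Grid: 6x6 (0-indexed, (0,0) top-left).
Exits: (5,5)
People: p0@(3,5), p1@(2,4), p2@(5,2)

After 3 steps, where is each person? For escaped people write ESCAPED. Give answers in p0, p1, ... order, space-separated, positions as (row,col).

Step 1: p0:(3,5)->(4,5) | p1:(2,4)->(3,4) | p2:(5,2)->(5,3)
Step 2: p0:(4,5)->(5,5)->EXIT | p1:(3,4)->(4,4) | p2:(5,3)->(5,4)
Step 3: p0:escaped | p1:(4,4)->(5,4) | p2:(5,4)->(5,5)->EXIT

ESCAPED (5,4) ESCAPED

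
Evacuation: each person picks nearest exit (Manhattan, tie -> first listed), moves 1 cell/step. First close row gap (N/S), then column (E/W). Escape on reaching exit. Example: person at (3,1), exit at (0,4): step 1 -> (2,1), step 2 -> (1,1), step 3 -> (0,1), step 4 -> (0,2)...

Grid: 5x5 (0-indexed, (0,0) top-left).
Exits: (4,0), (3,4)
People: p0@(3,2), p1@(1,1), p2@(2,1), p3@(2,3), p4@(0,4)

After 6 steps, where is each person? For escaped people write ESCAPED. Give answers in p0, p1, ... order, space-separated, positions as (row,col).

Step 1: p0:(3,2)->(3,3) | p1:(1,1)->(2,1) | p2:(2,1)->(3,1) | p3:(2,3)->(3,3) | p4:(0,4)->(1,4)
Step 2: p0:(3,3)->(3,4)->EXIT | p1:(2,1)->(3,1) | p2:(3,1)->(4,1) | p3:(3,3)->(3,4)->EXIT | p4:(1,4)->(2,4)
Step 3: p0:escaped | p1:(3,1)->(4,1) | p2:(4,1)->(4,0)->EXIT | p3:escaped | p4:(2,4)->(3,4)->EXIT
Step 4: p0:escaped | p1:(4,1)->(4,0)->EXIT | p2:escaped | p3:escaped | p4:escaped

ESCAPED ESCAPED ESCAPED ESCAPED ESCAPED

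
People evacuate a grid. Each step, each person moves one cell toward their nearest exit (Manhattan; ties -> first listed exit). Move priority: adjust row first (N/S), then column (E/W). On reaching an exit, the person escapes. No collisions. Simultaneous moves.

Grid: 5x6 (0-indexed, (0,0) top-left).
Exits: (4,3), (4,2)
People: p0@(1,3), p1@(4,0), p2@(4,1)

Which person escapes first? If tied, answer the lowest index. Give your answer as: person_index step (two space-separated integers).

Answer: 2 1

Derivation:
Step 1: p0:(1,3)->(2,3) | p1:(4,0)->(4,1) | p2:(4,1)->(4,2)->EXIT
Step 2: p0:(2,3)->(3,3) | p1:(4,1)->(4,2)->EXIT | p2:escaped
Step 3: p0:(3,3)->(4,3)->EXIT | p1:escaped | p2:escaped
Exit steps: [3, 2, 1]
First to escape: p2 at step 1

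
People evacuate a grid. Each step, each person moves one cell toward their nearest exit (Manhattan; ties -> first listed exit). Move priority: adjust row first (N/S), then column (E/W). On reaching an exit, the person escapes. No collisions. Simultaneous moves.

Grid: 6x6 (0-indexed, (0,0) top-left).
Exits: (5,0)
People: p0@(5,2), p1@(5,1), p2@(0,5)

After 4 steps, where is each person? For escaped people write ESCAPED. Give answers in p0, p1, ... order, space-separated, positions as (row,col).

Step 1: p0:(5,2)->(5,1) | p1:(5,1)->(5,0)->EXIT | p2:(0,5)->(1,5)
Step 2: p0:(5,1)->(5,0)->EXIT | p1:escaped | p2:(1,5)->(2,5)
Step 3: p0:escaped | p1:escaped | p2:(2,5)->(3,5)
Step 4: p0:escaped | p1:escaped | p2:(3,5)->(4,5)

ESCAPED ESCAPED (4,5)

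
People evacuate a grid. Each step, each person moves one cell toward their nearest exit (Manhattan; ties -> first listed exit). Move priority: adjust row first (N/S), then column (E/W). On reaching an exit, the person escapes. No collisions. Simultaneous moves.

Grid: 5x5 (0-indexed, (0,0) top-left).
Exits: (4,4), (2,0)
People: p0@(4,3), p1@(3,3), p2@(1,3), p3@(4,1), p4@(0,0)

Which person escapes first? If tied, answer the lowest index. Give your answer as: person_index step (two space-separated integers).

Step 1: p0:(4,3)->(4,4)->EXIT | p1:(3,3)->(4,3) | p2:(1,3)->(2,3) | p3:(4,1)->(4,2) | p4:(0,0)->(1,0)
Step 2: p0:escaped | p1:(4,3)->(4,4)->EXIT | p2:(2,3)->(3,3) | p3:(4,2)->(4,3) | p4:(1,0)->(2,0)->EXIT
Step 3: p0:escaped | p1:escaped | p2:(3,3)->(4,3) | p3:(4,3)->(4,4)->EXIT | p4:escaped
Step 4: p0:escaped | p1:escaped | p2:(4,3)->(4,4)->EXIT | p3:escaped | p4:escaped
Exit steps: [1, 2, 4, 3, 2]
First to escape: p0 at step 1

Answer: 0 1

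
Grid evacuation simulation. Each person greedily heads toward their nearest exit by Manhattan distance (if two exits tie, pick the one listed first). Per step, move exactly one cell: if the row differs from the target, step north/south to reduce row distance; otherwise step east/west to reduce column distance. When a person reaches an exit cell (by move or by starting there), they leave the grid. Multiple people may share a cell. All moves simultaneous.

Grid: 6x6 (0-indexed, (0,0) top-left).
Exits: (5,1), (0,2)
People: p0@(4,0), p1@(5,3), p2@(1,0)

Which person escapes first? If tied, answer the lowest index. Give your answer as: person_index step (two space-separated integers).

Step 1: p0:(4,0)->(5,0) | p1:(5,3)->(5,2) | p2:(1,0)->(0,0)
Step 2: p0:(5,0)->(5,1)->EXIT | p1:(5,2)->(5,1)->EXIT | p2:(0,0)->(0,1)
Step 3: p0:escaped | p1:escaped | p2:(0,1)->(0,2)->EXIT
Exit steps: [2, 2, 3]
First to escape: p0 at step 2

Answer: 0 2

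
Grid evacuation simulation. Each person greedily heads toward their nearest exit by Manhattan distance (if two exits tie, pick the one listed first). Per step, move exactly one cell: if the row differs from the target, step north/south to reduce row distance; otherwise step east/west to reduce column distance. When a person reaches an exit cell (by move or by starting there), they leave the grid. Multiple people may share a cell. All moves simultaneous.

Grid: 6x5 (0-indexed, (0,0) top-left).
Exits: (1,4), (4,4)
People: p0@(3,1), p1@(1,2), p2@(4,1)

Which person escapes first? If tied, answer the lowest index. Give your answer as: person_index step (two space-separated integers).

Answer: 1 2

Derivation:
Step 1: p0:(3,1)->(4,1) | p1:(1,2)->(1,3) | p2:(4,1)->(4,2)
Step 2: p0:(4,1)->(4,2) | p1:(1,3)->(1,4)->EXIT | p2:(4,2)->(4,3)
Step 3: p0:(4,2)->(4,3) | p1:escaped | p2:(4,3)->(4,4)->EXIT
Step 4: p0:(4,3)->(4,4)->EXIT | p1:escaped | p2:escaped
Exit steps: [4, 2, 3]
First to escape: p1 at step 2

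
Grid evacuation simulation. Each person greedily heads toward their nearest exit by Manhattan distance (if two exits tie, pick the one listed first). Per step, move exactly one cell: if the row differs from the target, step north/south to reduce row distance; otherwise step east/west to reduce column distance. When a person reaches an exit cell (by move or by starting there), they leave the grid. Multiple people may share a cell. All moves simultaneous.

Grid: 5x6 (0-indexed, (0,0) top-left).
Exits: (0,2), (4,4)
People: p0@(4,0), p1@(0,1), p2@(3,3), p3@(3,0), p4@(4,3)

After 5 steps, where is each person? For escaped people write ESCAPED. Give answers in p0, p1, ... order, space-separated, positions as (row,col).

Step 1: p0:(4,0)->(4,1) | p1:(0,1)->(0,2)->EXIT | p2:(3,3)->(4,3) | p3:(3,0)->(2,0) | p4:(4,3)->(4,4)->EXIT
Step 2: p0:(4,1)->(4,2) | p1:escaped | p2:(4,3)->(4,4)->EXIT | p3:(2,0)->(1,0) | p4:escaped
Step 3: p0:(4,2)->(4,3) | p1:escaped | p2:escaped | p3:(1,0)->(0,0) | p4:escaped
Step 4: p0:(4,3)->(4,4)->EXIT | p1:escaped | p2:escaped | p3:(0,0)->(0,1) | p4:escaped
Step 5: p0:escaped | p1:escaped | p2:escaped | p3:(0,1)->(0,2)->EXIT | p4:escaped

ESCAPED ESCAPED ESCAPED ESCAPED ESCAPED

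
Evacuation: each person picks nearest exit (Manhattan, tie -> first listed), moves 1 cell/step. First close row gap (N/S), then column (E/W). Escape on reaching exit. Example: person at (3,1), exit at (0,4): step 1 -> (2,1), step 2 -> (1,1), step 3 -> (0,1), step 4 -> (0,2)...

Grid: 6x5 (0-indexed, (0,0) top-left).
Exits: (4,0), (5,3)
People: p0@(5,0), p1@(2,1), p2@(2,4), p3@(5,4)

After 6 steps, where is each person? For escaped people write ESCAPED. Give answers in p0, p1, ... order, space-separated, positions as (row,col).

Step 1: p0:(5,0)->(4,0)->EXIT | p1:(2,1)->(3,1) | p2:(2,4)->(3,4) | p3:(5,4)->(5,3)->EXIT
Step 2: p0:escaped | p1:(3,1)->(4,1) | p2:(3,4)->(4,4) | p3:escaped
Step 3: p0:escaped | p1:(4,1)->(4,0)->EXIT | p2:(4,4)->(5,4) | p3:escaped
Step 4: p0:escaped | p1:escaped | p2:(5,4)->(5,3)->EXIT | p3:escaped

ESCAPED ESCAPED ESCAPED ESCAPED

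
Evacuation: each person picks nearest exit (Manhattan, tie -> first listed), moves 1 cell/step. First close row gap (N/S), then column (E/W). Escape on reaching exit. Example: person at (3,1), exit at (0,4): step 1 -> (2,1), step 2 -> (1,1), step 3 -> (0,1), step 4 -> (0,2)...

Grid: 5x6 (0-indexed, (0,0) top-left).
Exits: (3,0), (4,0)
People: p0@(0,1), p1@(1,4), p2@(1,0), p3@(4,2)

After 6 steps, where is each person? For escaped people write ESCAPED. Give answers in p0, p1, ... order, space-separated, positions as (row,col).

Step 1: p0:(0,1)->(1,1) | p1:(1,4)->(2,4) | p2:(1,0)->(2,0) | p3:(4,2)->(4,1)
Step 2: p0:(1,1)->(2,1) | p1:(2,4)->(3,4) | p2:(2,0)->(3,0)->EXIT | p3:(4,1)->(4,0)->EXIT
Step 3: p0:(2,1)->(3,1) | p1:(3,4)->(3,3) | p2:escaped | p3:escaped
Step 4: p0:(3,1)->(3,0)->EXIT | p1:(3,3)->(3,2) | p2:escaped | p3:escaped
Step 5: p0:escaped | p1:(3,2)->(3,1) | p2:escaped | p3:escaped
Step 6: p0:escaped | p1:(3,1)->(3,0)->EXIT | p2:escaped | p3:escaped

ESCAPED ESCAPED ESCAPED ESCAPED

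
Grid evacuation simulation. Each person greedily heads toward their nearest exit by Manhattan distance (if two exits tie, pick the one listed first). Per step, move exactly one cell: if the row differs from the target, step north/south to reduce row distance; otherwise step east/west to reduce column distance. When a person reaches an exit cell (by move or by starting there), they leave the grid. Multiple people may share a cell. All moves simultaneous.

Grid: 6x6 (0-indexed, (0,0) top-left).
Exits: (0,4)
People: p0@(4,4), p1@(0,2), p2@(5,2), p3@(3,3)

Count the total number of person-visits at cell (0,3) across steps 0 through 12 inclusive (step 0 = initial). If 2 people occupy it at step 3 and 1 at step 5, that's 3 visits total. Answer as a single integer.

Answer: 3

Derivation:
Step 0: p0@(4,4) p1@(0,2) p2@(5,2) p3@(3,3) -> at (0,3): 0 [-], cum=0
Step 1: p0@(3,4) p1@(0,3) p2@(4,2) p3@(2,3) -> at (0,3): 1 [p1], cum=1
Step 2: p0@(2,4) p1@ESC p2@(3,2) p3@(1,3) -> at (0,3): 0 [-], cum=1
Step 3: p0@(1,4) p1@ESC p2@(2,2) p3@(0,3) -> at (0,3): 1 [p3], cum=2
Step 4: p0@ESC p1@ESC p2@(1,2) p3@ESC -> at (0,3): 0 [-], cum=2
Step 5: p0@ESC p1@ESC p2@(0,2) p3@ESC -> at (0,3): 0 [-], cum=2
Step 6: p0@ESC p1@ESC p2@(0,3) p3@ESC -> at (0,3): 1 [p2], cum=3
Step 7: p0@ESC p1@ESC p2@ESC p3@ESC -> at (0,3): 0 [-], cum=3
Total visits = 3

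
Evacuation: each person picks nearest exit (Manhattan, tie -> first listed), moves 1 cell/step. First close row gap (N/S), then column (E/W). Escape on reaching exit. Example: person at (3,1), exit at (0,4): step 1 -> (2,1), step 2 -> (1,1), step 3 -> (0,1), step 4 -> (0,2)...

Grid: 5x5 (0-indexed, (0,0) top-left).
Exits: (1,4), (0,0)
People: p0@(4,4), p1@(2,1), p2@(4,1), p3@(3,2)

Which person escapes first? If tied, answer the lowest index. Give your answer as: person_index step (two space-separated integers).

Answer: 0 3

Derivation:
Step 1: p0:(4,4)->(3,4) | p1:(2,1)->(1,1) | p2:(4,1)->(3,1) | p3:(3,2)->(2,2)
Step 2: p0:(3,4)->(2,4) | p1:(1,1)->(0,1) | p2:(3,1)->(2,1) | p3:(2,2)->(1,2)
Step 3: p0:(2,4)->(1,4)->EXIT | p1:(0,1)->(0,0)->EXIT | p2:(2,1)->(1,1) | p3:(1,2)->(1,3)
Step 4: p0:escaped | p1:escaped | p2:(1,1)->(0,1) | p3:(1,3)->(1,4)->EXIT
Step 5: p0:escaped | p1:escaped | p2:(0,1)->(0,0)->EXIT | p3:escaped
Exit steps: [3, 3, 5, 4]
First to escape: p0 at step 3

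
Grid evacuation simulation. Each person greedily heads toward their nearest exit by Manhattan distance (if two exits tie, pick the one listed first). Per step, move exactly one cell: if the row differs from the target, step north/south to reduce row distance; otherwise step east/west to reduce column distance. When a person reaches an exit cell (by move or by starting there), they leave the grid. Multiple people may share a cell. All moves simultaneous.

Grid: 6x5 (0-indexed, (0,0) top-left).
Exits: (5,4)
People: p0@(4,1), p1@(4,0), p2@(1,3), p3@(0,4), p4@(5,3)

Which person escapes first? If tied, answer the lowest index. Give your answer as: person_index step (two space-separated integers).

Step 1: p0:(4,1)->(5,1) | p1:(4,0)->(5,0) | p2:(1,3)->(2,3) | p3:(0,4)->(1,4) | p4:(5,3)->(5,4)->EXIT
Step 2: p0:(5,1)->(5,2) | p1:(5,0)->(5,1) | p2:(2,3)->(3,3) | p3:(1,4)->(2,4) | p4:escaped
Step 3: p0:(5,2)->(5,3) | p1:(5,1)->(5,2) | p2:(3,3)->(4,3) | p3:(2,4)->(3,4) | p4:escaped
Step 4: p0:(5,3)->(5,4)->EXIT | p1:(5,2)->(5,3) | p2:(4,3)->(5,3) | p3:(3,4)->(4,4) | p4:escaped
Step 5: p0:escaped | p1:(5,3)->(5,4)->EXIT | p2:(5,3)->(5,4)->EXIT | p3:(4,4)->(5,4)->EXIT | p4:escaped
Exit steps: [4, 5, 5, 5, 1]
First to escape: p4 at step 1

Answer: 4 1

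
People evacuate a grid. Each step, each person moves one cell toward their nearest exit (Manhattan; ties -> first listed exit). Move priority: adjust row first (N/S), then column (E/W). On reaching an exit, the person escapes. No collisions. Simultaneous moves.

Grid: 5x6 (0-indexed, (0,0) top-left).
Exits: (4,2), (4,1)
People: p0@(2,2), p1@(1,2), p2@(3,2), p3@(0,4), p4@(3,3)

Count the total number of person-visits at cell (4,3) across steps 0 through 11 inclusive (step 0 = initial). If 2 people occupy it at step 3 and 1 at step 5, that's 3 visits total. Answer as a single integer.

Answer: 2

Derivation:
Step 0: p0@(2,2) p1@(1,2) p2@(3,2) p3@(0,4) p4@(3,3) -> at (4,3): 0 [-], cum=0
Step 1: p0@(3,2) p1@(2,2) p2@ESC p3@(1,4) p4@(4,3) -> at (4,3): 1 [p4], cum=1
Step 2: p0@ESC p1@(3,2) p2@ESC p3@(2,4) p4@ESC -> at (4,3): 0 [-], cum=1
Step 3: p0@ESC p1@ESC p2@ESC p3@(3,4) p4@ESC -> at (4,3): 0 [-], cum=1
Step 4: p0@ESC p1@ESC p2@ESC p3@(4,4) p4@ESC -> at (4,3): 0 [-], cum=1
Step 5: p0@ESC p1@ESC p2@ESC p3@(4,3) p4@ESC -> at (4,3): 1 [p3], cum=2
Step 6: p0@ESC p1@ESC p2@ESC p3@ESC p4@ESC -> at (4,3): 0 [-], cum=2
Total visits = 2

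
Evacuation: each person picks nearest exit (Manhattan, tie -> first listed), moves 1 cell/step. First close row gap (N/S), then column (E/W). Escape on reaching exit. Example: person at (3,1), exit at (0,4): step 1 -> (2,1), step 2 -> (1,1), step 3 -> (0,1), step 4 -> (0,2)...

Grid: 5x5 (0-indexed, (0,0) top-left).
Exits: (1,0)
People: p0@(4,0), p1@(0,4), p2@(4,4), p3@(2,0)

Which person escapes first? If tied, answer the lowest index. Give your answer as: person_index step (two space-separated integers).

Step 1: p0:(4,0)->(3,0) | p1:(0,4)->(1,4) | p2:(4,4)->(3,4) | p3:(2,0)->(1,0)->EXIT
Step 2: p0:(3,0)->(2,0) | p1:(1,4)->(1,3) | p2:(3,4)->(2,4) | p3:escaped
Step 3: p0:(2,0)->(1,0)->EXIT | p1:(1,3)->(1,2) | p2:(2,4)->(1,4) | p3:escaped
Step 4: p0:escaped | p1:(1,2)->(1,1) | p2:(1,4)->(1,3) | p3:escaped
Step 5: p0:escaped | p1:(1,1)->(1,0)->EXIT | p2:(1,3)->(1,2) | p3:escaped
Step 6: p0:escaped | p1:escaped | p2:(1,2)->(1,1) | p3:escaped
Step 7: p0:escaped | p1:escaped | p2:(1,1)->(1,0)->EXIT | p3:escaped
Exit steps: [3, 5, 7, 1]
First to escape: p3 at step 1

Answer: 3 1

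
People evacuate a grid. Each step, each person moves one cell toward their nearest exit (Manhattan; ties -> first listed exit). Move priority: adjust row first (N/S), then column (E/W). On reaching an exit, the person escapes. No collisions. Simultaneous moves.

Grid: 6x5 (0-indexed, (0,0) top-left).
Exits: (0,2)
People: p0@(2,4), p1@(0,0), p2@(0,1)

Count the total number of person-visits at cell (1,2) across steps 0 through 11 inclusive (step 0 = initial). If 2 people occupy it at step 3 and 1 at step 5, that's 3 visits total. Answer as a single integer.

Answer: 0

Derivation:
Step 0: p0@(2,4) p1@(0,0) p2@(0,1) -> at (1,2): 0 [-], cum=0
Step 1: p0@(1,4) p1@(0,1) p2@ESC -> at (1,2): 0 [-], cum=0
Step 2: p0@(0,4) p1@ESC p2@ESC -> at (1,2): 0 [-], cum=0
Step 3: p0@(0,3) p1@ESC p2@ESC -> at (1,2): 0 [-], cum=0
Step 4: p0@ESC p1@ESC p2@ESC -> at (1,2): 0 [-], cum=0
Total visits = 0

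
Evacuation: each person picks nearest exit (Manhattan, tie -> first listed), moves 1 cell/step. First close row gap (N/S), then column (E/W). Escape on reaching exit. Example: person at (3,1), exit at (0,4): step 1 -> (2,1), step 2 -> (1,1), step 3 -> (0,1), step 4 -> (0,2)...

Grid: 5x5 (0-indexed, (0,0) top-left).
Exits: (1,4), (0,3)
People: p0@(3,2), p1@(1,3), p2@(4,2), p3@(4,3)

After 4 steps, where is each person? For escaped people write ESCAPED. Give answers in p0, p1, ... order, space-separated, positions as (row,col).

Step 1: p0:(3,2)->(2,2) | p1:(1,3)->(1,4)->EXIT | p2:(4,2)->(3,2) | p3:(4,3)->(3,3)
Step 2: p0:(2,2)->(1,2) | p1:escaped | p2:(3,2)->(2,2) | p3:(3,3)->(2,3)
Step 3: p0:(1,2)->(1,3) | p1:escaped | p2:(2,2)->(1,2) | p3:(2,3)->(1,3)
Step 4: p0:(1,3)->(1,4)->EXIT | p1:escaped | p2:(1,2)->(1,3) | p3:(1,3)->(1,4)->EXIT

ESCAPED ESCAPED (1,3) ESCAPED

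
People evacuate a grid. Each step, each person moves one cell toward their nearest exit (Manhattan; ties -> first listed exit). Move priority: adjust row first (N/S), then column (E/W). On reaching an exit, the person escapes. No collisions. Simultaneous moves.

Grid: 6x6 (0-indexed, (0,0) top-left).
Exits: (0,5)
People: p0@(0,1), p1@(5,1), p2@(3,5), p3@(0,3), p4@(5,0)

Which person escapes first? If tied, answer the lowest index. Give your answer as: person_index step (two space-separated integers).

Answer: 3 2

Derivation:
Step 1: p0:(0,1)->(0,2) | p1:(5,1)->(4,1) | p2:(3,5)->(2,5) | p3:(0,3)->(0,4) | p4:(5,0)->(4,0)
Step 2: p0:(0,2)->(0,3) | p1:(4,1)->(3,1) | p2:(2,5)->(1,5) | p3:(0,4)->(0,5)->EXIT | p4:(4,0)->(3,0)
Step 3: p0:(0,3)->(0,4) | p1:(3,1)->(2,1) | p2:(1,5)->(0,5)->EXIT | p3:escaped | p4:(3,0)->(2,0)
Step 4: p0:(0,4)->(0,5)->EXIT | p1:(2,1)->(1,1) | p2:escaped | p3:escaped | p4:(2,0)->(1,0)
Step 5: p0:escaped | p1:(1,1)->(0,1) | p2:escaped | p3:escaped | p4:(1,0)->(0,0)
Step 6: p0:escaped | p1:(0,1)->(0,2) | p2:escaped | p3:escaped | p4:(0,0)->(0,1)
Step 7: p0:escaped | p1:(0,2)->(0,3) | p2:escaped | p3:escaped | p4:(0,1)->(0,2)
Step 8: p0:escaped | p1:(0,3)->(0,4) | p2:escaped | p3:escaped | p4:(0,2)->(0,3)
Step 9: p0:escaped | p1:(0,4)->(0,5)->EXIT | p2:escaped | p3:escaped | p4:(0,3)->(0,4)
Step 10: p0:escaped | p1:escaped | p2:escaped | p3:escaped | p4:(0,4)->(0,5)->EXIT
Exit steps: [4, 9, 3, 2, 10]
First to escape: p3 at step 2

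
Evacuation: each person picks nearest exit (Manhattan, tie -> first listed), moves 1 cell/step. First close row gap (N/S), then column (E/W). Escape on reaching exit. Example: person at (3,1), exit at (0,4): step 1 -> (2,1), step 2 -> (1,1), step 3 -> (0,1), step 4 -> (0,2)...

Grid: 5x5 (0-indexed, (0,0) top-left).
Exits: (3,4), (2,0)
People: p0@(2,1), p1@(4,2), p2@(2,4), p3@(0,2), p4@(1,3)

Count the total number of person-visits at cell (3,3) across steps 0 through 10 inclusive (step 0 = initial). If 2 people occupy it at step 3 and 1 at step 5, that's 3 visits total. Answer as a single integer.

Answer: 2

Derivation:
Step 0: p0@(2,1) p1@(4,2) p2@(2,4) p3@(0,2) p4@(1,3) -> at (3,3): 0 [-], cum=0
Step 1: p0@ESC p1@(3,2) p2@ESC p3@(1,2) p4@(2,3) -> at (3,3): 0 [-], cum=0
Step 2: p0@ESC p1@(3,3) p2@ESC p3@(2,2) p4@(3,3) -> at (3,3): 2 [p1,p4], cum=2
Step 3: p0@ESC p1@ESC p2@ESC p3@(2,1) p4@ESC -> at (3,3): 0 [-], cum=2
Step 4: p0@ESC p1@ESC p2@ESC p3@ESC p4@ESC -> at (3,3): 0 [-], cum=2
Total visits = 2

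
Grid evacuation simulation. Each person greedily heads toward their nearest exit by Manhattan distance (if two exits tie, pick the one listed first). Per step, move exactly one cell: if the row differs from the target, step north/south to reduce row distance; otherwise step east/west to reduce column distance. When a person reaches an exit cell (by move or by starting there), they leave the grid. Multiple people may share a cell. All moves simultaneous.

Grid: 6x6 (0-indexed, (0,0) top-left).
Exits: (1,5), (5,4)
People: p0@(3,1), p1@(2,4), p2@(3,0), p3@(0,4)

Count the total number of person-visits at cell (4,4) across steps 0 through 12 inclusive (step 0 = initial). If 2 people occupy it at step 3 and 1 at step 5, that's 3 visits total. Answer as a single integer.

Answer: 0

Derivation:
Step 0: p0@(3,1) p1@(2,4) p2@(3,0) p3@(0,4) -> at (4,4): 0 [-], cum=0
Step 1: p0@(4,1) p1@(1,4) p2@(4,0) p3@(1,4) -> at (4,4): 0 [-], cum=0
Step 2: p0@(5,1) p1@ESC p2@(5,0) p3@ESC -> at (4,4): 0 [-], cum=0
Step 3: p0@(5,2) p1@ESC p2@(5,1) p3@ESC -> at (4,4): 0 [-], cum=0
Step 4: p0@(5,3) p1@ESC p2@(5,2) p3@ESC -> at (4,4): 0 [-], cum=0
Step 5: p0@ESC p1@ESC p2@(5,3) p3@ESC -> at (4,4): 0 [-], cum=0
Step 6: p0@ESC p1@ESC p2@ESC p3@ESC -> at (4,4): 0 [-], cum=0
Total visits = 0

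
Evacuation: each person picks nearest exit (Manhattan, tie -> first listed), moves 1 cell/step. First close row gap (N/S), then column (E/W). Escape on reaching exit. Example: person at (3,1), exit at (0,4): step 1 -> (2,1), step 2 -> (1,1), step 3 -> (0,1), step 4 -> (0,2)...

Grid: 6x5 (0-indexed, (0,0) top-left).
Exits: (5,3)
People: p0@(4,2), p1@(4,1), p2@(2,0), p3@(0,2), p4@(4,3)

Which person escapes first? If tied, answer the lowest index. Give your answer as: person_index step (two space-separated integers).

Step 1: p0:(4,2)->(5,2) | p1:(4,1)->(5,1) | p2:(2,0)->(3,0) | p3:(0,2)->(1,2) | p4:(4,3)->(5,3)->EXIT
Step 2: p0:(5,2)->(5,3)->EXIT | p1:(5,1)->(5,2) | p2:(3,0)->(4,0) | p3:(1,2)->(2,2) | p4:escaped
Step 3: p0:escaped | p1:(5,2)->(5,3)->EXIT | p2:(4,0)->(5,0) | p3:(2,2)->(3,2) | p4:escaped
Step 4: p0:escaped | p1:escaped | p2:(5,0)->(5,1) | p3:(3,2)->(4,2) | p4:escaped
Step 5: p0:escaped | p1:escaped | p2:(5,1)->(5,2) | p3:(4,2)->(5,2) | p4:escaped
Step 6: p0:escaped | p1:escaped | p2:(5,2)->(5,3)->EXIT | p3:(5,2)->(5,3)->EXIT | p4:escaped
Exit steps: [2, 3, 6, 6, 1]
First to escape: p4 at step 1

Answer: 4 1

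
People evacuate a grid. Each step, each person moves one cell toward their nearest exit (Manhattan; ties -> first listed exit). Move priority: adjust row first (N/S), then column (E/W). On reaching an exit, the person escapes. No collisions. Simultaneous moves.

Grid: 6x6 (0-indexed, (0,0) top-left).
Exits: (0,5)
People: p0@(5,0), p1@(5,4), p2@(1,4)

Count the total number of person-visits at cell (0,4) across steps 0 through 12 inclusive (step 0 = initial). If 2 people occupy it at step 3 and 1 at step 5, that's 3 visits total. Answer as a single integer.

Answer: 3

Derivation:
Step 0: p0@(5,0) p1@(5,4) p2@(1,4) -> at (0,4): 0 [-], cum=0
Step 1: p0@(4,0) p1@(4,4) p2@(0,4) -> at (0,4): 1 [p2], cum=1
Step 2: p0@(3,0) p1@(3,4) p2@ESC -> at (0,4): 0 [-], cum=1
Step 3: p0@(2,0) p1@(2,4) p2@ESC -> at (0,4): 0 [-], cum=1
Step 4: p0@(1,0) p1@(1,4) p2@ESC -> at (0,4): 0 [-], cum=1
Step 5: p0@(0,0) p1@(0,4) p2@ESC -> at (0,4): 1 [p1], cum=2
Step 6: p0@(0,1) p1@ESC p2@ESC -> at (0,4): 0 [-], cum=2
Step 7: p0@(0,2) p1@ESC p2@ESC -> at (0,4): 0 [-], cum=2
Step 8: p0@(0,3) p1@ESC p2@ESC -> at (0,4): 0 [-], cum=2
Step 9: p0@(0,4) p1@ESC p2@ESC -> at (0,4): 1 [p0], cum=3
Step 10: p0@ESC p1@ESC p2@ESC -> at (0,4): 0 [-], cum=3
Total visits = 3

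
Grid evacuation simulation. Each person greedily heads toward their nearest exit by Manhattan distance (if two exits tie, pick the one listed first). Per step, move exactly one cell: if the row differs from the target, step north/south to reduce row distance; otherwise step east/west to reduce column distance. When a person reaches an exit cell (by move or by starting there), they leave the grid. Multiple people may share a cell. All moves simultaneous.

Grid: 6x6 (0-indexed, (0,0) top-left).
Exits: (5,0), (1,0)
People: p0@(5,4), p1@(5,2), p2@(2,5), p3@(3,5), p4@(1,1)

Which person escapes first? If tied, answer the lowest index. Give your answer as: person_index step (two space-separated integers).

Answer: 4 1

Derivation:
Step 1: p0:(5,4)->(5,3) | p1:(5,2)->(5,1) | p2:(2,5)->(1,5) | p3:(3,5)->(4,5) | p4:(1,1)->(1,0)->EXIT
Step 2: p0:(5,3)->(5,2) | p1:(5,1)->(5,0)->EXIT | p2:(1,5)->(1,4) | p3:(4,5)->(5,5) | p4:escaped
Step 3: p0:(5,2)->(5,1) | p1:escaped | p2:(1,4)->(1,3) | p3:(5,5)->(5,4) | p4:escaped
Step 4: p0:(5,1)->(5,0)->EXIT | p1:escaped | p2:(1,3)->(1,2) | p3:(5,4)->(5,3) | p4:escaped
Step 5: p0:escaped | p1:escaped | p2:(1,2)->(1,1) | p3:(5,3)->(5,2) | p4:escaped
Step 6: p0:escaped | p1:escaped | p2:(1,1)->(1,0)->EXIT | p3:(5,2)->(5,1) | p4:escaped
Step 7: p0:escaped | p1:escaped | p2:escaped | p3:(5,1)->(5,0)->EXIT | p4:escaped
Exit steps: [4, 2, 6, 7, 1]
First to escape: p4 at step 1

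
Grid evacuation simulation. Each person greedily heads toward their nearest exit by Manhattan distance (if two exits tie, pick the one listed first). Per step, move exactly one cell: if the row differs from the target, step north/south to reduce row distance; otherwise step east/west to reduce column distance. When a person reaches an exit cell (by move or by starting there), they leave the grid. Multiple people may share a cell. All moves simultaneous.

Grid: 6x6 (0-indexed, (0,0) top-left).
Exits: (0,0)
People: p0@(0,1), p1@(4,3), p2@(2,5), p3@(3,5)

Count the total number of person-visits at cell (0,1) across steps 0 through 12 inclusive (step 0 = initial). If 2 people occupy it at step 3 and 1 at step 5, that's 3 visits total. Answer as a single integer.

Step 0: p0@(0,1) p1@(4,3) p2@(2,5) p3@(3,5) -> at (0,1): 1 [p0], cum=1
Step 1: p0@ESC p1@(3,3) p2@(1,5) p3@(2,5) -> at (0,1): 0 [-], cum=1
Step 2: p0@ESC p1@(2,3) p2@(0,5) p3@(1,5) -> at (0,1): 0 [-], cum=1
Step 3: p0@ESC p1@(1,3) p2@(0,4) p3@(0,5) -> at (0,1): 0 [-], cum=1
Step 4: p0@ESC p1@(0,3) p2@(0,3) p3@(0,4) -> at (0,1): 0 [-], cum=1
Step 5: p0@ESC p1@(0,2) p2@(0,2) p3@(0,3) -> at (0,1): 0 [-], cum=1
Step 6: p0@ESC p1@(0,1) p2@(0,1) p3@(0,2) -> at (0,1): 2 [p1,p2], cum=3
Step 7: p0@ESC p1@ESC p2@ESC p3@(0,1) -> at (0,1): 1 [p3], cum=4
Step 8: p0@ESC p1@ESC p2@ESC p3@ESC -> at (0,1): 0 [-], cum=4
Total visits = 4

Answer: 4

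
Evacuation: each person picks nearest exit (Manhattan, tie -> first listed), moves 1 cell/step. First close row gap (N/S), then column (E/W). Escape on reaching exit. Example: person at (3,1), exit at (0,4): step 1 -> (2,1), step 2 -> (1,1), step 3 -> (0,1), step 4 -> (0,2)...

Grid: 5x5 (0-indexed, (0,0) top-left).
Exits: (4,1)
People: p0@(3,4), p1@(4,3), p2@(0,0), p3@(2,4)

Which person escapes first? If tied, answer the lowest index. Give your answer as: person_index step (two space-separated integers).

Step 1: p0:(3,4)->(4,4) | p1:(4,3)->(4,2) | p2:(0,0)->(1,0) | p3:(2,4)->(3,4)
Step 2: p0:(4,4)->(4,3) | p1:(4,2)->(4,1)->EXIT | p2:(1,0)->(2,0) | p3:(3,4)->(4,4)
Step 3: p0:(4,3)->(4,2) | p1:escaped | p2:(2,0)->(3,0) | p3:(4,4)->(4,3)
Step 4: p0:(4,2)->(4,1)->EXIT | p1:escaped | p2:(3,0)->(4,0) | p3:(4,3)->(4,2)
Step 5: p0:escaped | p1:escaped | p2:(4,0)->(4,1)->EXIT | p3:(4,2)->(4,1)->EXIT
Exit steps: [4, 2, 5, 5]
First to escape: p1 at step 2

Answer: 1 2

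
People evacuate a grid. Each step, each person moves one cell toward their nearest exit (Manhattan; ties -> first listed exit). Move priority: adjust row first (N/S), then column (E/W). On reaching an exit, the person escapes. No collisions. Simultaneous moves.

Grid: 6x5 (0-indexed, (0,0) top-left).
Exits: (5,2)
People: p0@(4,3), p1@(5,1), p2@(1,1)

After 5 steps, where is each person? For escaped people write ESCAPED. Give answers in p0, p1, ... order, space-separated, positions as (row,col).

Step 1: p0:(4,3)->(5,3) | p1:(5,1)->(5,2)->EXIT | p2:(1,1)->(2,1)
Step 2: p0:(5,3)->(5,2)->EXIT | p1:escaped | p2:(2,1)->(3,1)
Step 3: p0:escaped | p1:escaped | p2:(3,1)->(4,1)
Step 4: p0:escaped | p1:escaped | p2:(4,1)->(5,1)
Step 5: p0:escaped | p1:escaped | p2:(5,1)->(5,2)->EXIT

ESCAPED ESCAPED ESCAPED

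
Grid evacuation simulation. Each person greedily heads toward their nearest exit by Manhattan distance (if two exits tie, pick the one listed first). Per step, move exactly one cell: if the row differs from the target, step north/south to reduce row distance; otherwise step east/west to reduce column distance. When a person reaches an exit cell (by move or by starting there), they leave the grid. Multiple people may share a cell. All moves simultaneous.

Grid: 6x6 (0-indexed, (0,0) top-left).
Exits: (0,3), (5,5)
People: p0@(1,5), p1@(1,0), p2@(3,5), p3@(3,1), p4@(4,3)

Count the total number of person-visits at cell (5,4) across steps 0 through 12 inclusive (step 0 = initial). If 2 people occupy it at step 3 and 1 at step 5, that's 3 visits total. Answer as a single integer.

Step 0: p0@(1,5) p1@(1,0) p2@(3,5) p3@(3,1) p4@(4,3) -> at (5,4): 0 [-], cum=0
Step 1: p0@(0,5) p1@(0,0) p2@(4,5) p3@(2,1) p4@(5,3) -> at (5,4): 0 [-], cum=0
Step 2: p0@(0,4) p1@(0,1) p2@ESC p3@(1,1) p4@(5,4) -> at (5,4): 1 [p4], cum=1
Step 3: p0@ESC p1@(0,2) p2@ESC p3@(0,1) p4@ESC -> at (5,4): 0 [-], cum=1
Step 4: p0@ESC p1@ESC p2@ESC p3@(0,2) p4@ESC -> at (5,4): 0 [-], cum=1
Step 5: p0@ESC p1@ESC p2@ESC p3@ESC p4@ESC -> at (5,4): 0 [-], cum=1
Total visits = 1

Answer: 1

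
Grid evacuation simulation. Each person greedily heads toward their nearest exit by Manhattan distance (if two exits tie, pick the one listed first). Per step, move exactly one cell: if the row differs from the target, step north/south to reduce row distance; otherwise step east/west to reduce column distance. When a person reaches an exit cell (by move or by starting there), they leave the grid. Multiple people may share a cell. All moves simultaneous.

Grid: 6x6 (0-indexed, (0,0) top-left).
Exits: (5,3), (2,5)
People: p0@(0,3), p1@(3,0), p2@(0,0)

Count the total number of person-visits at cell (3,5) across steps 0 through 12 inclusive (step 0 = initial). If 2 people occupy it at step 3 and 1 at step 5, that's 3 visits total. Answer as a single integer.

Step 0: p0@(0,3) p1@(3,0) p2@(0,0) -> at (3,5): 0 [-], cum=0
Step 1: p0@(1,3) p1@(4,0) p2@(1,0) -> at (3,5): 0 [-], cum=0
Step 2: p0@(2,3) p1@(5,0) p2@(2,0) -> at (3,5): 0 [-], cum=0
Step 3: p0@(2,4) p1@(5,1) p2@(2,1) -> at (3,5): 0 [-], cum=0
Step 4: p0@ESC p1@(5,2) p2@(2,2) -> at (3,5): 0 [-], cum=0
Step 5: p0@ESC p1@ESC p2@(2,3) -> at (3,5): 0 [-], cum=0
Step 6: p0@ESC p1@ESC p2@(2,4) -> at (3,5): 0 [-], cum=0
Step 7: p0@ESC p1@ESC p2@ESC -> at (3,5): 0 [-], cum=0
Total visits = 0

Answer: 0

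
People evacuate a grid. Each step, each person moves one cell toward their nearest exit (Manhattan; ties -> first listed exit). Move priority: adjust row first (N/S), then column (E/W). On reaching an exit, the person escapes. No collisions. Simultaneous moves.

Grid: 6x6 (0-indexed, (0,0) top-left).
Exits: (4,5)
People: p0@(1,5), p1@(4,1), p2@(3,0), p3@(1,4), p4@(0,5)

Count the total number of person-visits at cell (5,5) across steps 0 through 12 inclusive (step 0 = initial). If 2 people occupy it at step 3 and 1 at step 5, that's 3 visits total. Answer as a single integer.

Answer: 0

Derivation:
Step 0: p0@(1,5) p1@(4,1) p2@(3,0) p3@(1,4) p4@(0,5) -> at (5,5): 0 [-], cum=0
Step 1: p0@(2,5) p1@(4,2) p2@(4,0) p3@(2,4) p4@(1,5) -> at (5,5): 0 [-], cum=0
Step 2: p0@(3,5) p1@(4,3) p2@(4,1) p3@(3,4) p4@(2,5) -> at (5,5): 0 [-], cum=0
Step 3: p0@ESC p1@(4,4) p2@(4,2) p3@(4,4) p4@(3,5) -> at (5,5): 0 [-], cum=0
Step 4: p0@ESC p1@ESC p2@(4,3) p3@ESC p4@ESC -> at (5,5): 0 [-], cum=0
Step 5: p0@ESC p1@ESC p2@(4,4) p3@ESC p4@ESC -> at (5,5): 0 [-], cum=0
Step 6: p0@ESC p1@ESC p2@ESC p3@ESC p4@ESC -> at (5,5): 0 [-], cum=0
Total visits = 0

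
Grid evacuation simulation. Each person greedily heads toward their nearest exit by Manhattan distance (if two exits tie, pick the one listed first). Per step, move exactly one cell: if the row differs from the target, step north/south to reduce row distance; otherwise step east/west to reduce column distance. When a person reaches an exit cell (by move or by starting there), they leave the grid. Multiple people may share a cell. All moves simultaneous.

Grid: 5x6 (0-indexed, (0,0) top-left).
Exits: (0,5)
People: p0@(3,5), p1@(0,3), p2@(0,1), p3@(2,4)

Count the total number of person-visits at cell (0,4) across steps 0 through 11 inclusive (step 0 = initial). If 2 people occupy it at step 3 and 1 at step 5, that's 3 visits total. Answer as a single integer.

Step 0: p0@(3,5) p1@(0,3) p2@(0,1) p3@(2,4) -> at (0,4): 0 [-], cum=0
Step 1: p0@(2,5) p1@(0,4) p2@(0,2) p3@(1,4) -> at (0,4): 1 [p1], cum=1
Step 2: p0@(1,5) p1@ESC p2@(0,3) p3@(0,4) -> at (0,4): 1 [p3], cum=2
Step 3: p0@ESC p1@ESC p2@(0,4) p3@ESC -> at (0,4): 1 [p2], cum=3
Step 4: p0@ESC p1@ESC p2@ESC p3@ESC -> at (0,4): 0 [-], cum=3
Total visits = 3

Answer: 3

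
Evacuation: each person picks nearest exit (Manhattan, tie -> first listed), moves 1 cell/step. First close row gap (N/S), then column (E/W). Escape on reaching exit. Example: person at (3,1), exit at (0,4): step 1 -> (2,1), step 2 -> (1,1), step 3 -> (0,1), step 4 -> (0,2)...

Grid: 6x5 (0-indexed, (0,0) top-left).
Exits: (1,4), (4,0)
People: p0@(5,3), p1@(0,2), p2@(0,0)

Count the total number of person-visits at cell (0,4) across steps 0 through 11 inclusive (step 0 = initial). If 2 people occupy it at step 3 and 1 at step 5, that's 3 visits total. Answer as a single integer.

Step 0: p0@(5,3) p1@(0,2) p2@(0,0) -> at (0,4): 0 [-], cum=0
Step 1: p0@(4,3) p1@(1,2) p2@(1,0) -> at (0,4): 0 [-], cum=0
Step 2: p0@(4,2) p1@(1,3) p2@(2,0) -> at (0,4): 0 [-], cum=0
Step 3: p0@(4,1) p1@ESC p2@(3,0) -> at (0,4): 0 [-], cum=0
Step 4: p0@ESC p1@ESC p2@ESC -> at (0,4): 0 [-], cum=0
Total visits = 0

Answer: 0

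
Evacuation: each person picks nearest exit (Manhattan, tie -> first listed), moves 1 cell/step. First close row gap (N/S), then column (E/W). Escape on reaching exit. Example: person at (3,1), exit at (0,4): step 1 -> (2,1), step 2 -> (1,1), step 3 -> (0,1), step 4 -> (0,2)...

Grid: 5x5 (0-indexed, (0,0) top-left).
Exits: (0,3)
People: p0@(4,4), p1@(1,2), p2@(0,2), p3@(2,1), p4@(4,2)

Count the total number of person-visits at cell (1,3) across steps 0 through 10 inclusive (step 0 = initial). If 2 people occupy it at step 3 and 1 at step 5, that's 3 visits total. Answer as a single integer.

Step 0: p0@(4,4) p1@(1,2) p2@(0,2) p3@(2,1) p4@(4,2) -> at (1,3): 0 [-], cum=0
Step 1: p0@(3,4) p1@(0,2) p2@ESC p3@(1,1) p4@(3,2) -> at (1,3): 0 [-], cum=0
Step 2: p0@(2,4) p1@ESC p2@ESC p3@(0,1) p4@(2,2) -> at (1,3): 0 [-], cum=0
Step 3: p0@(1,4) p1@ESC p2@ESC p3@(0,2) p4@(1,2) -> at (1,3): 0 [-], cum=0
Step 4: p0@(0,4) p1@ESC p2@ESC p3@ESC p4@(0,2) -> at (1,3): 0 [-], cum=0
Step 5: p0@ESC p1@ESC p2@ESC p3@ESC p4@ESC -> at (1,3): 0 [-], cum=0
Total visits = 0

Answer: 0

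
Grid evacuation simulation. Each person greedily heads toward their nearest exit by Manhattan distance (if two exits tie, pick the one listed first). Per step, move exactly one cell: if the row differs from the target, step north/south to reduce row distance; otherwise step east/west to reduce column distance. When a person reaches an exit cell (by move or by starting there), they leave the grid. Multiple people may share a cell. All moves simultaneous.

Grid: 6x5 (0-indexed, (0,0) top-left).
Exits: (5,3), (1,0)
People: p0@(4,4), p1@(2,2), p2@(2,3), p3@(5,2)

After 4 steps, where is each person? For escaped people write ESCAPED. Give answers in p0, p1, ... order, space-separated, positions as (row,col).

Step 1: p0:(4,4)->(5,4) | p1:(2,2)->(1,2) | p2:(2,3)->(3,3) | p3:(5,2)->(5,3)->EXIT
Step 2: p0:(5,4)->(5,3)->EXIT | p1:(1,2)->(1,1) | p2:(3,3)->(4,3) | p3:escaped
Step 3: p0:escaped | p1:(1,1)->(1,0)->EXIT | p2:(4,3)->(5,3)->EXIT | p3:escaped

ESCAPED ESCAPED ESCAPED ESCAPED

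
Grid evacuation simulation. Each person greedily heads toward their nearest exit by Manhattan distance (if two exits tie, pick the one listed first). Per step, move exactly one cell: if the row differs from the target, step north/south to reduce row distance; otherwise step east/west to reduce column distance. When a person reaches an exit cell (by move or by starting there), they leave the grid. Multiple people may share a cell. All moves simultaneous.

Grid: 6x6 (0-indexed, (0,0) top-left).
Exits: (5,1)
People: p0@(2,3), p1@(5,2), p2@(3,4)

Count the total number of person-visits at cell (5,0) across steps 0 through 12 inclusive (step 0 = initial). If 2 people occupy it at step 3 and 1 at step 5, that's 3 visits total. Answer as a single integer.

Answer: 0

Derivation:
Step 0: p0@(2,3) p1@(5,2) p2@(3,4) -> at (5,0): 0 [-], cum=0
Step 1: p0@(3,3) p1@ESC p2@(4,4) -> at (5,0): 0 [-], cum=0
Step 2: p0@(4,3) p1@ESC p2@(5,4) -> at (5,0): 0 [-], cum=0
Step 3: p0@(5,3) p1@ESC p2@(5,3) -> at (5,0): 0 [-], cum=0
Step 4: p0@(5,2) p1@ESC p2@(5,2) -> at (5,0): 0 [-], cum=0
Step 5: p0@ESC p1@ESC p2@ESC -> at (5,0): 0 [-], cum=0
Total visits = 0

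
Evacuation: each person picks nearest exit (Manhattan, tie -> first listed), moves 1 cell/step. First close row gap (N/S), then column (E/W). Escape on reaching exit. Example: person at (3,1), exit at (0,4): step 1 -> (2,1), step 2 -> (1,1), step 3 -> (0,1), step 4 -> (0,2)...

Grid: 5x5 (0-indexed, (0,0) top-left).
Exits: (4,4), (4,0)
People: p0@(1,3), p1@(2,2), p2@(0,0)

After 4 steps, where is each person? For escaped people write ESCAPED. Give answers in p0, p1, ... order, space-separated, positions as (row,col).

Step 1: p0:(1,3)->(2,3) | p1:(2,2)->(3,2) | p2:(0,0)->(1,0)
Step 2: p0:(2,3)->(3,3) | p1:(3,2)->(4,2) | p2:(1,0)->(2,0)
Step 3: p0:(3,3)->(4,3) | p1:(4,2)->(4,3) | p2:(2,0)->(3,0)
Step 4: p0:(4,3)->(4,4)->EXIT | p1:(4,3)->(4,4)->EXIT | p2:(3,0)->(4,0)->EXIT

ESCAPED ESCAPED ESCAPED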